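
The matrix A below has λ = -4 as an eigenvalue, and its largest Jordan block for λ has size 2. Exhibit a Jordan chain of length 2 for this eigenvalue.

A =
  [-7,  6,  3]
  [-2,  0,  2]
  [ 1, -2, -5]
A Jordan chain for λ = -4 of length 2:
v_1 = (-3, -2, 1)ᵀ
v_2 = (1, 0, 0)ᵀ

Let N = A − (-4)·I. We want v_2 with N^2 v_2 = 0 but N^1 v_2 ≠ 0; then v_{j-1} := N · v_j for j = 2, …, 2.

Pick v_2 = (1, 0, 0)ᵀ.
Then v_1 = N · v_2 = (-3, -2, 1)ᵀ.

Sanity check: (A − (-4)·I) v_1 = (0, 0, 0)ᵀ = 0. ✓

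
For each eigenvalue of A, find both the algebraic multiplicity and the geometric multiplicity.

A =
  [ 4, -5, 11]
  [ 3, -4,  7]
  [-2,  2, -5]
λ = -3: alg = 1, geom = 1; λ = -1: alg = 2, geom = 1

Step 1 — factor the characteristic polynomial to read off the algebraic multiplicities:
  χ_A(x) = (x + 1)^2*(x + 3)

Step 2 — compute geometric multiplicities via the rank-nullity identity g(λ) = n − rank(A − λI):
  rank(A − (-3)·I) = 2, so dim ker(A − (-3)·I) = n − 2 = 1
  rank(A − (-1)·I) = 2, so dim ker(A − (-1)·I) = n − 2 = 1

Summary:
  λ = -3: algebraic multiplicity = 1, geometric multiplicity = 1
  λ = -1: algebraic multiplicity = 2, geometric multiplicity = 1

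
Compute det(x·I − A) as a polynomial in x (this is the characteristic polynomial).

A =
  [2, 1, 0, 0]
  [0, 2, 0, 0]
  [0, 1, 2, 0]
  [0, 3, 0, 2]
x^4 - 8*x^3 + 24*x^2 - 32*x + 16

Expanding det(x·I − A) (e.g. by cofactor expansion or by noting that A is similar to its Jordan form J, which has the same characteristic polynomial as A) gives
  χ_A(x) = x^4 - 8*x^3 + 24*x^2 - 32*x + 16
which factors as (x - 2)^4. The eigenvalues (with algebraic multiplicities) are λ = 2 with multiplicity 4.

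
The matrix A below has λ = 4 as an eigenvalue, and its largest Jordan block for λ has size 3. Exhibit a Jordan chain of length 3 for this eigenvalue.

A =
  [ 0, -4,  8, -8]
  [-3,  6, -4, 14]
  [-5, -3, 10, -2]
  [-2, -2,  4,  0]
A Jordan chain for λ = 4 of length 3:
v_1 = (4, -2, 3, 2)ᵀ
v_2 = (-4, -3, -5, -2)ᵀ
v_3 = (1, 0, 0, 0)ᵀ

Let N = A − (4)·I. We want v_3 with N^3 v_3 = 0 but N^2 v_3 ≠ 0; then v_{j-1} := N · v_j for j = 3, …, 2.

Pick v_3 = (1, 0, 0, 0)ᵀ.
Then v_2 = N · v_3 = (-4, -3, -5, -2)ᵀ.
Then v_1 = N · v_2 = (4, -2, 3, 2)ᵀ.

Sanity check: (A − (4)·I) v_1 = (0, 0, 0, 0)ᵀ = 0. ✓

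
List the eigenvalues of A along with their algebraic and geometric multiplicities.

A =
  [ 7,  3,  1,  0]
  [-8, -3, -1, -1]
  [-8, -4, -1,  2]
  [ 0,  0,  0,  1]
λ = 1: alg = 4, geom = 2

Step 1 — factor the characteristic polynomial to read off the algebraic multiplicities:
  χ_A(x) = (x - 1)^4

Step 2 — compute geometric multiplicities via the rank-nullity identity g(λ) = n − rank(A − λI):
  rank(A − (1)·I) = 2, so dim ker(A − (1)·I) = n − 2 = 2

Summary:
  λ = 1: algebraic multiplicity = 4, geometric multiplicity = 2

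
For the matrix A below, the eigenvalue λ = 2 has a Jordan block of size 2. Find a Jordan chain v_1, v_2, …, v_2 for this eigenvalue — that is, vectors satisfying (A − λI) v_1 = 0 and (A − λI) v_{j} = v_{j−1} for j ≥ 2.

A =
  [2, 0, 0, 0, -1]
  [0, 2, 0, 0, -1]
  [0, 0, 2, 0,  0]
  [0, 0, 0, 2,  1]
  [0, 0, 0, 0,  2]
A Jordan chain for λ = 2 of length 2:
v_1 = (-1, -1, 0, 1, 0)ᵀ
v_2 = (0, 0, 0, 0, 1)ᵀ

Let N = A − (2)·I. We want v_2 with N^2 v_2 = 0 but N^1 v_2 ≠ 0; then v_{j-1} := N · v_j for j = 2, …, 2.

Pick v_2 = (0, 0, 0, 0, 1)ᵀ.
Then v_1 = N · v_2 = (-1, -1, 0, 1, 0)ᵀ.

Sanity check: (A − (2)·I) v_1 = (0, 0, 0, 0, 0)ᵀ = 0. ✓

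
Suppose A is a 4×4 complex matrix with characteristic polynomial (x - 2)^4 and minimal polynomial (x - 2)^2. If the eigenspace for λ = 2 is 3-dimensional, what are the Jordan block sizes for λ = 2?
Block sizes for λ = 2: [2, 1, 1]

Step 1 — from the characteristic polynomial, algebraic multiplicity of λ = 2 is 4. From dim ker(A − (2)·I) = 3, there are exactly 3 Jordan blocks for λ = 2.
Step 2 — from the minimal polynomial, the factor (x − 2)^2 tells us the largest block for λ = 2 has size 2.
Step 3 — with total size 4, 3 blocks, and largest block 2, the block sizes (in nonincreasing order) are [2, 1, 1].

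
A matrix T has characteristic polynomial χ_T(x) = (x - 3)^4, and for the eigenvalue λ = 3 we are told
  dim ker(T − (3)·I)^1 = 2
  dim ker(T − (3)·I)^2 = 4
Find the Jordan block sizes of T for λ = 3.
Block sizes for λ = 3: [2, 2]

From the dimensions of kernels of powers, the number of Jordan blocks of size at least j is d_j − d_{j−1} where d_j = dim ker(N^j) (with d_0 = 0). Computing the differences gives [2, 2].
The number of blocks of size exactly k is (#blocks of size ≥ k) − (#blocks of size ≥ k + 1), so the partition is: 2 block(s) of size 2.
In nonincreasing order the block sizes are [2, 2].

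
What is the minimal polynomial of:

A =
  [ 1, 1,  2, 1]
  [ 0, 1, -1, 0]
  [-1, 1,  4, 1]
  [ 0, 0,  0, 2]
x^3 - 6*x^2 + 12*x - 8

The characteristic polynomial is χ_A(x) = (x - 2)^4, so the eigenvalues are known. The minimal polynomial is
  m_A(x) = Π_λ (x − λ)^{k_λ}
where k_λ is the size of the *largest* Jordan block for λ (equivalently, the smallest k with (A − λI)^k v = 0 for every generalised eigenvector v of λ).

  λ = 2: largest Jordan block has size 3, contributing (x − 2)^3

So m_A(x) = (x - 2)^3 = x^3 - 6*x^2 + 12*x - 8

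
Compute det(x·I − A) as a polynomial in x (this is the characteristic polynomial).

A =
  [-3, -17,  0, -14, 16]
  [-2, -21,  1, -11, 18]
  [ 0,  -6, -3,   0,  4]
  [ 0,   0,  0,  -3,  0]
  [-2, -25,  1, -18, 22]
x^5 + 8*x^4 + 6*x^3 - 108*x^2 - 351*x - 324

Expanding det(x·I − A) (e.g. by cofactor expansion or by noting that A is similar to its Jordan form J, which has the same characteristic polynomial as A) gives
  χ_A(x) = x^5 + 8*x^4 + 6*x^3 - 108*x^2 - 351*x - 324
which factors as (x - 4)*(x + 3)^4. The eigenvalues (with algebraic multiplicities) are λ = -3 with multiplicity 4, λ = 4 with multiplicity 1.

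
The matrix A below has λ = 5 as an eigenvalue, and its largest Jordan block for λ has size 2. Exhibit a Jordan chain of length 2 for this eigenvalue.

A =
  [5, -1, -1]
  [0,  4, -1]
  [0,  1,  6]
A Jordan chain for λ = 5 of length 2:
v_1 = (-1, -1, 1)ᵀ
v_2 = (0, 1, 0)ᵀ

Let N = A − (5)·I. We want v_2 with N^2 v_2 = 0 but N^1 v_2 ≠ 0; then v_{j-1} := N · v_j for j = 2, …, 2.

Pick v_2 = (0, 1, 0)ᵀ.
Then v_1 = N · v_2 = (-1, -1, 1)ᵀ.

Sanity check: (A − (5)·I) v_1 = (0, 0, 0)ᵀ = 0. ✓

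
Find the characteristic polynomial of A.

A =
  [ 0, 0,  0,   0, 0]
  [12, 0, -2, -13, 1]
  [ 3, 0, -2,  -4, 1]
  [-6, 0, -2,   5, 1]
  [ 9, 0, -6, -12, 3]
x^5 - 6*x^4 + 9*x^3

Expanding det(x·I − A) (e.g. by cofactor expansion or by noting that A is similar to its Jordan form J, which has the same characteristic polynomial as A) gives
  χ_A(x) = x^5 - 6*x^4 + 9*x^3
which factors as x^3*(x - 3)^2. The eigenvalues (with algebraic multiplicities) are λ = 0 with multiplicity 3, λ = 3 with multiplicity 2.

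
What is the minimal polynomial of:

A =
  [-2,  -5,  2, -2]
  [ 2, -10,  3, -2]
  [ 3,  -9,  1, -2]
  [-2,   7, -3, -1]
x^3 + 9*x^2 + 27*x + 27

The characteristic polynomial is χ_A(x) = (x + 3)^4, so the eigenvalues are known. The minimal polynomial is
  m_A(x) = Π_λ (x − λ)^{k_λ}
where k_λ is the size of the *largest* Jordan block for λ (equivalently, the smallest k with (A − λI)^k v = 0 for every generalised eigenvector v of λ).

  λ = -3: largest Jordan block has size 3, contributing (x + 3)^3

So m_A(x) = (x + 3)^3 = x^3 + 9*x^2 + 27*x + 27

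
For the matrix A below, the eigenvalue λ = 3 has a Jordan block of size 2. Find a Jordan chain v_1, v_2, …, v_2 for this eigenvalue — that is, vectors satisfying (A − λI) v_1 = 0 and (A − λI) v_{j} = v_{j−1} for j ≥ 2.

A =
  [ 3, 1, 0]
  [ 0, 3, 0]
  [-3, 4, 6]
A Jordan chain for λ = 3 of length 2:
v_1 = (1, 0, 1)ᵀ
v_2 = (1, 1, 0)ᵀ

Let N = A − (3)·I. We want v_2 with N^2 v_2 = 0 but N^1 v_2 ≠ 0; then v_{j-1} := N · v_j for j = 2, …, 2.

Pick v_2 = (1, 1, 0)ᵀ.
Then v_1 = N · v_2 = (1, 0, 1)ᵀ.

Sanity check: (A − (3)·I) v_1 = (0, 0, 0)ᵀ = 0. ✓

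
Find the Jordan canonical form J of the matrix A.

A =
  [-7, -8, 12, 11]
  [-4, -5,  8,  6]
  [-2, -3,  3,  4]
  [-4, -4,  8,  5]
J_2(-1) ⊕ J_2(-1)

The characteristic polynomial is
  det(x·I − A) = x^4 + 4*x^3 + 6*x^2 + 4*x + 1 = (x + 1)^4

Eigenvalues and multiplicities (the geometric multiplicity of λ is n − rank(A − λI), which equals the number of Jordan blocks for λ):
  λ = -1: algebraic multiplicity = 4, geometric multiplicity = 2

Determining the block sizes for each eigenvalue:
  λ = -1: with am = 4 and gm = 2, the partition is not yet determined (e.g. several partitions of 4 into 2 parts exist). Let N = A − (-1)·I. Computing rank(N^1) = 2, rank(N^2) = 0; the number of blocks of size ≥ j is rank(N^{j−1}) − rank(N^j), giving [2, 2]. So we have 2 block(s) of size 2 → block sizes [2, 2]

Assembling the blocks gives a Jordan form
J =
  [-1,  1,  0,  0]
  [ 0, -1,  0,  0]
  [ 0,  0, -1,  1]
  [ 0,  0,  0, -1]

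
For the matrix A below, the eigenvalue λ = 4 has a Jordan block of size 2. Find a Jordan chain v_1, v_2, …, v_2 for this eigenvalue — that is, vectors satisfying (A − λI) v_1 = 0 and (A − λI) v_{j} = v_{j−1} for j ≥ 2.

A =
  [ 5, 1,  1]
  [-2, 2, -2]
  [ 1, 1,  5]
A Jordan chain for λ = 4 of length 2:
v_1 = (1, -2, 1)ᵀ
v_2 = (1, 0, 0)ᵀ

Let N = A − (4)·I. We want v_2 with N^2 v_2 = 0 but N^1 v_2 ≠ 0; then v_{j-1} := N · v_j for j = 2, …, 2.

Pick v_2 = (1, 0, 0)ᵀ.
Then v_1 = N · v_2 = (1, -2, 1)ᵀ.

Sanity check: (A − (4)·I) v_1 = (0, 0, 0)ᵀ = 0. ✓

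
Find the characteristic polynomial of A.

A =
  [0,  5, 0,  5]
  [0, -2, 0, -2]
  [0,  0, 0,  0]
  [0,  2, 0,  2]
x^4

Expanding det(x·I − A) (e.g. by cofactor expansion or by noting that A is similar to its Jordan form J, which has the same characteristic polynomial as A) gives
  χ_A(x) = x^4
which factors as x^4. The eigenvalues (with algebraic multiplicities) are λ = 0 with multiplicity 4.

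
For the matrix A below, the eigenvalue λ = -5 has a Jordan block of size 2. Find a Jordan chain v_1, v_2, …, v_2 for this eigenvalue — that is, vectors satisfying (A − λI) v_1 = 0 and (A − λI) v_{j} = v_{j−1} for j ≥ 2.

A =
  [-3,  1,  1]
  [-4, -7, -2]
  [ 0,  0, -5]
A Jordan chain for λ = -5 of length 2:
v_1 = (2, -4, 0)ᵀ
v_2 = (1, 0, 0)ᵀ

Let N = A − (-5)·I. We want v_2 with N^2 v_2 = 0 but N^1 v_2 ≠ 0; then v_{j-1} := N · v_j for j = 2, …, 2.

Pick v_2 = (1, 0, 0)ᵀ.
Then v_1 = N · v_2 = (2, -4, 0)ᵀ.

Sanity check: (A − (-5)·I) v_1 = (0, 0, 0)ᵀ = 0. ✓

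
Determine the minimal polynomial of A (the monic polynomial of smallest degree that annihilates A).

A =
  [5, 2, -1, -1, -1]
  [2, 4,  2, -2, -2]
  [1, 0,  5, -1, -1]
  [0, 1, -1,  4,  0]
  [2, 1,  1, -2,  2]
x^3 - 12*x^2 + 48*x - 64

The characteristic polynomial is χ_A(x) = (x - 4)^5, so the eigenvalues are known. The minimal polynomial is
  m_A(x) = Π_λ (x − λ)^{k_λ}
where k_λ is the size of the *largest* Jordan block for λ (equivalently, the smallest k with (A − λI)^k v = 0 for every generalised eigenvector v of λ).

  λ = 4: largest Jordan block has size 3, contributing (x − 4)^3

So m_A(x) = (x - 4)^3 = x^3 - 12*x^2 + 48*x - 64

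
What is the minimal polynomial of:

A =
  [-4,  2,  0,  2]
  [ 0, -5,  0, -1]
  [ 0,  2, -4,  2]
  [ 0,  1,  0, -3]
x^2 + 8*x + 16

The characteristic polynomial is χ_A(x) = (x + 4)^4, so the eigenvalues are known. The minimal polynomial is
  m_A(x) = Π_λ (x − λ)^{k_λ}
where k_λ is the size of the *largest* Jordan block for λ (equivalently, the smallest k with (A − λI)^k v = 0 for every generalised eigenvector v of λ).

  λ = -4: largest Jordan block has size 2, contributing (x + 4)^2

So m_A(x) = (x + 4)^2 = x^2 + 8*x + 16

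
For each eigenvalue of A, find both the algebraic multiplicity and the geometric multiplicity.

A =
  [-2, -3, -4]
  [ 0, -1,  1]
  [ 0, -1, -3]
λ = -2: alg = 3, geom = 1

Step 1 — factor the characteristic polynomial to read off the algebraic multiplicities:
  χ_A(x) = (x + 2)^3

Step 2 — compute geometric multiplicities via the rank-nullity identity g(λ) = n − rank(A − λI):
  rank(A − (-2)·I) = 2, so dim ker(A − (-2)·I) = n − 2 = 1

Summary:
  λ = -2: algebraic multiplicity = 3, geometric multiplicity = 1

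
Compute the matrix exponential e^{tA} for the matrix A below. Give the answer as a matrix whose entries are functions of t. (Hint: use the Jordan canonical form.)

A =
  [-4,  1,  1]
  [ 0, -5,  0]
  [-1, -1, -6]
e^{tA} =
  [t*exp(-5*t) + exp(-5*t), t*exp(-5*t), t*exp(-5*t)]
  [0, exp(-5*t), 0]
  [-t*exp(-5*t), -t*exp(-5*t), -t*exp(-5*t) + exp(-5*t)]

Strategy: write A = P · J · P⁻¹ where J is a Jordan canonical form, so e^{tA} = P · e^{tJ} · P⁻¹, and e^{tJ} can be computed block-by-block.

A has Jordan form
J =
  [-5,  1,  0]
  [ 0, -5,  0]
  [ 0,  0, -5]
(up to reordering of blocks).

Per-block formulas:
  For a 1×1 block at λ = -5: exp(t · [-5]) = [e^(-5t)].
  For a 2×2 Jordan block J_2(-5): exp(t · J_2(-5)) = e^(-5t)·(I + t·N), where N is the 2×2 nilpotent shift.

After assembling e^{tJ} and conjugating by P, we get:

e^{tA} =
  [t*exp(-5*t) + exp(-5*t), t*exp(-5*t), t*exp(-5*t)]
  [0, exp(-5*t), 0]
  [-t*exp(-5*t), -t*exp(-5*t), -t*exp(-5*t) + exp(-5*t)]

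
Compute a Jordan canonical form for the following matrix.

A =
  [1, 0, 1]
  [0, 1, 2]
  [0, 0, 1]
J_2(1) ⊕ J_1(1)

The characteristic polynomial is
  det(x·I − A) = x^3 - 3*x^2 + 3*x - 1 = (x - 1)^3

Eigenvalues and multiplicities (the geometric multiplicity of λ is n − rank(A − λI), which equals the number of Jordan blocks for λ):
  λ = 1: algebraic multiplicity = 3, geometric multiplicity = 2

Determining the block sizes for each eigenvalue:
  λ = 1: 2 blocks summing to 3 forces exactly one block of size 2 and the rest size 1 → block sizes [2, 1]

Assembling the blocks gives a Jordan form
J =
  [1, 1, 0]
  [0, 1, 0]
  [0, 0, 1]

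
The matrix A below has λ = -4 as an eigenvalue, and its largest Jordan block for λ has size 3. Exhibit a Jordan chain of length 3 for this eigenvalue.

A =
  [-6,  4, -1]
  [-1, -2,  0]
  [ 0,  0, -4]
A Jordan chain for λ = -4 of length 3:
v_1 = (2, 1, 0)ᵀ
v_2 = (-1, 0, 0)ᵀ
v_3 = (0, 0, 1)ᵀ

Let N = A − (-4)·I. We want v_3 with N^3 v_3 = 0 but N^2 v_3 ≠ 0; then v_{j-1} := N · v_j for j = 3, …, 2.

Pick v_3 = (0, 0, 1)ᵀ.
Then v_2 = N · v_3 = (-1, 0, 0)ᵀ.
Then v_1 = N · v_2 = (2, 1, 0)ᵀ.

Sanity check: (A − (-4)·I) v_1 = (0, 0, 0)ᵀ = 0. ✓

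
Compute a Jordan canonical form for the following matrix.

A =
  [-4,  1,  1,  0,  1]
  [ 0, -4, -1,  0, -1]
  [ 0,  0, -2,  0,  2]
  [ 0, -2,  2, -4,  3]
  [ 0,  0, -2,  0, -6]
J_3(-4) ⊕ J_2(-4)

The characteristic polynomial is
  det(x·I − A) = x^5 + 20*x^4 + 160*x^3 + 640*x^2 + 1280*x + 1024 = (x + 4)^5

Eigenvalues and multiplicities (the geometric multiplicity of λ is n − rank(A − λI), which equals the number of Jordan blocks for λ):
  λ = -4: algebraic multiplicity = 5, geometric multiplicity = 2

Determining the block sizes for each eigenvalue:
  λ = -4: with am = 5 and gm = 2, the partition is not yet determined (e.g. several partitions of 5 into 2 parts exist). Let N = A − (-4)·I. Computing rank(N^1) = 3, rank(N^2) = 1, rank(N^3) = 0; the number of blocks of size ≥ j is rank(N^{j−1}) − rank(N^j), giving [2, 2, 1]. So we have 1 block(s) of size 3, 1 block(s) of size 2 → block sizes [3, 2]

Assembling the blocks gives a Jordan form
J =
  [-4,  1,  0,  0,  0]
  [ 0, -4,  1,  0,  0]
  [ 0,  0, -4,  0,  0]
  [ 0,  0,  0, -4,  1]
  [ 0,  0,  0,  0, -4]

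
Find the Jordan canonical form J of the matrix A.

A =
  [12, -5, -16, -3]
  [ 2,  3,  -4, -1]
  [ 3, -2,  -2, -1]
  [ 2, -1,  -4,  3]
J_2(4) ⊕ J_2(4)

The characteristic polynomial is
  det(x·I − A) = x^4 - 16*x^3 + 96*x^2 - 256*x + 256 = (x - 4)^4

Eigenvalues and multiplicities (the geometric multiplicity of λ is n − rank(A − λI), which equals the number of Jordan blocks for λ):
  λ = 4: algebraic multiplicity = 4, geometric multiplicity = 2

Determining the block sizes for each eigenvalue:
  λ = 4: with am = 4 and gm = 2, the partition is not yet determined (e.g. several partitions of 4 into 2 parts exist). Let N = A − (4)·I. Computing rank(N^1) = 2, rank(N^2) = 0; the number of blocks of size ≥ j is rank(N^{j−1}) − rank(N^j), giving [2, 2]. So we have 2 block(s) of size 2 → block sizes [2, 2]

Assembling the blocks gives a Jordan form
J =
  [4, 1, 0, 0]
  [0, 4, 0, 0]
  [0, 0, 4, 1]
  [0, 0, 0, 4]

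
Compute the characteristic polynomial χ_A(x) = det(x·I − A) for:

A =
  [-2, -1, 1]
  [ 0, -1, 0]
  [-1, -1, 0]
x^3 + 3*x^2 + 3*x + 1

Expanding det(x·I − A) (e.g. by cofactor expansion or by noting that A is similar to its Jordan form J, which has the same characteristic polynomial as A) gives
  χ_A(x) = x^3 + 3*x^2 + 3*x + 1
which factors as (x + 1)^3. The eigenvalues (with algebraic multiplicities) are λ = -1 with multiplicity 3.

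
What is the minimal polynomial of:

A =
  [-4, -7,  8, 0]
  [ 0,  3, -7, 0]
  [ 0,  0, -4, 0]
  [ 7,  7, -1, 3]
x^3 + 5*x^2 - 8*x - 48

The characteristic polynomial is χ_A(x) = (x - 3)^2*(x + 4)^2, so the eigenvalues are known. The minimal polynomial is
  m_A(x) = Π_λ (x − λ)^{k_λ}
where k_λ is the size of the *largest* Jordan block for λ (equivalently, the smallest k with (A − λI)^k v = 0 for every generalised eigenvector v of λ).

  λ = -4: largest Jordan block has size 2, contributing (x + 4)^2
  λ = 3: largest Jordan block has size 1, contributing (x − 3)

So m_A(x) = (x - 3)*(x + 4)^2 = x^3 + 5*x^2 - 8*x - 48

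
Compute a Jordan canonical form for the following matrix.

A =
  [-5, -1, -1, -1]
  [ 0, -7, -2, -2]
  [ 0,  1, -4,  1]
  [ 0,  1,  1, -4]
J_2(-5) ⊕ J_1(-5) ⊕ J_1(-5)

The characteristic polynomial is
  det(x·I − A) = x^4 + 20*x^3 + 150*x^2 + 500*x + 625 = (x + 5)^4

Eigenvalues and multiplicities (the geometric multiplicity of λ is n − rank(A − λI), which equals the number of Jordan blocks for λ):
  λ = -5: algebraic multiplicity = 4, geometric multiplicity = 3

Determining the block sizes for each eigenvalue:
  λ = -5: 3 blocks summing to 4 forces exactly one block of size 2 and the rest size 1 → block sizes [2, 1, 1]

Assembling the blocks gives a Jordan form
J =
  [-5,  1,  0,  0]
  [ 0, -5,  0,  0]
  [ 0,  0, -5,  0]
  [ 0,  0,  0, -5]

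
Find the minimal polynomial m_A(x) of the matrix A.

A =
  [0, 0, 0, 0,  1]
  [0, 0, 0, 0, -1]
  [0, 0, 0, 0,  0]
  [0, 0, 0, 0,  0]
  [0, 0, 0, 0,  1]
x^2 - x

The characteristic polynomial is χ_A(x) = x^4*(x - 1), so the eigenvalues are known. The minimal polynomial is
  m_A(x) = Π_λ (x − λ)^{k_λ}
where k_λ is the size of the *largest* Jordan block for λ (equivalently, the smallest k with (A − λI)^k v = 0 for every generalised eigenvector v of λ).

  λ = 0: largest Jordan block has size 1, contributing (x − 0)
  λ = 1: largest Jordan block has size 1, contributing (x − 1)

So m_A(x) = x*(x - 1) = x^2 - x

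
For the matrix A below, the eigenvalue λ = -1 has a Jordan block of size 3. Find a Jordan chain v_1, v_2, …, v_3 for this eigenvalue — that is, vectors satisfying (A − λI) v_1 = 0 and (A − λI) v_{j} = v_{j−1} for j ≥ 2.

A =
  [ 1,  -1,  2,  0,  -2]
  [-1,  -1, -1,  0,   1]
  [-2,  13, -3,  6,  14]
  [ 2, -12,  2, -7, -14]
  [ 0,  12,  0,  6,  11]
A Jordan chain for λ = -1 of length 3:
v_1 = (1, 0, -1, 0, 0)ᵀ
v_2 = (2, -1, -2, 2, 0)ᵀ
v_3 = (1, 0, 0, 0, 0)ᵀ

Let N = A − (-1)·I. We want v_3 with N^3 v_3 = 0 but N^2 v_3 ≠ 0; then v_{j-1} := N · v_j for j = 3, …, 2.

Pick v_3 = (1, 0, 0, 0, 0)ᵀ.
Then v_2 = N · v_3 = (2, -1, -2, 2, 0)ᵀ.
Then v_1 = N · v_2 = (1, 0, -1, 0, 0)ᵀ.

Sanity check: (A − (-1)·I) v_1 = (0, 0, 0, 0, 0)ᵀ = 0. ✓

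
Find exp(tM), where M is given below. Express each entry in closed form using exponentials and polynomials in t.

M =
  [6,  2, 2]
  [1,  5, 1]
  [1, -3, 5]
e^{tM} =
  [2*t*exp(6*t) + exp(4*t), -2*t*exp(6*t) + 2*exp(6*t) - 2*exp(4*t), 2*t*exp(6*t)]
  [t*exp(6*t), -t*exp(6*t) + exp(6*t), t*exp(6*t)]
  [-t*exp(6*t) + exp(6*t) - exp(4*t), t*exp(6*t) - 2*exp(6*t) + 2*exp(4*t), -t*exp(6*t) + exp(6*t)]

Strategy: write M = P · J · P⁻¹ where J is a Jordan canonical form, so e^{tM} = P · e^{tJ} · P⁻¹, and e^{tJ} can be computed block-by-block.

M has Jordan form
J =
  [4, 0, 0]
  [0, 6, 1]
  [0, 0, 6]
(up to reordering of blocks).

Per-block formulas:
  For a 1×1 block at λ = 4: exp(t · [4]) = [e^(4t)].
  For a 2×2 Jordan block J_2(6): exp(t · J_2(6)) = e^(6t)·(I + t·N), where N is the 2×2 nilpotent shift.

After assembling e^{tJ} and conjugating by P, we get:

e^{tM} =
  [2*t*exp(6*t) + exp(4*t), -2*t*exp(6*t) + 2*exp(6*t) - 2*exp(4*t), 2*t*exp(6*t)]
  [t*exp(6*t), -t*exp(6*t) + exp(6*t), t*exp(6*t)]
  [-t*exp(6*t) + exp(6*t) - exp(4*t), t*exp(6*t) - 2*exp(6*t) + 2*exp(4*t), -t*exp(6*t) + exp(6*t)]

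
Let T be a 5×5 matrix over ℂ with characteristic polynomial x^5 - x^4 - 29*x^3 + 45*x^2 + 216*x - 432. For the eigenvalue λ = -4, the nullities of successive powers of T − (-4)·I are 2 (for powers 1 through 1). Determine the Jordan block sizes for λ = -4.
Block sizes for λ = -4: [1, 1]

From the dimensions of kernels of powers, the number of Jordan blocks of size at least j is d_j − d_{j−1} where d_j = dim ker(N^j) (with d_0 = 0). Computing the differences gives [2].
The number of blocks of size exactly k is (#blocks of size ≥ k) − (#blocks of size ≥ k + 1), so the partition is: 2 block(s) of size 1.
In nonincreasing order the block sizes are [1, 1].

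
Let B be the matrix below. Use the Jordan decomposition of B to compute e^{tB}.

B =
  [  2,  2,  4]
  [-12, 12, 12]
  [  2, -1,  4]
e^{tB} =
  [-4*t*exp(6*t) + exp(6*t), 2*t*exp(6*t), 4*t*exp(6*t)]
  [-12*t*exp(6*t), 6*t*exp(6*t) + exp(6*t), 12*t*exp(6*t)]
  [2*t*exp(6*t), -t*exp(6*t), -2*t*exp(6*t) + exp(6*t)]

Strategy: write B = P · J · P⁻¹ where J is a Jordan canonical form, so e^{tB} = P · e^{tJ} · P⁻¹, and e^{tJ} can be computed block-by-block.

B has Jordan form
J =
  [6, 1, 0]
  [0, 6, 0]
  [0, 0, 6]
(up to reordering of blocks).

Per-block formulas:
  For a 1×1 block at λ = 6: exp(t · [6]) = [e^(6t)].
  For a 2×2 Jordan block J_2(6): exp(t · J_2(6)) = e^(6t)·(I + t·N), where N is the 2×2 nilpotent shift.

After assembling e^{tJ} and conjugating by P, we get:

e^{tB} =
  [-4*t*exp(6*t) + exp(6*t), 2*t*exp(6*t), 4*t*exp(6*t)]
  [-12*t*exp(6*t), 6*t*exp(6*t) + exp(6*t), 12*t*exp(6*t)]
  [2*t*exp(6*t), -t*exp(6*t), -2*t*exp(6*t) + exp(6*t)]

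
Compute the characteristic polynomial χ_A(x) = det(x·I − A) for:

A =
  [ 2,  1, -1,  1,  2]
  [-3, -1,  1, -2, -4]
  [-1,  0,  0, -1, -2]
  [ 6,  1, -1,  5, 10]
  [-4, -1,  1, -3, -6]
x^5

Expanding det(x·I − A) (e.g. by cofactor expansion or by noting that A is similar to its Jordan form J, which has the same characteristic polynomial as A) gives
  χ_A(x) = x^5
which factors as x^5. The eigenvalues (with algebraic multiplicities) are λ = 0 with multiplicity 5.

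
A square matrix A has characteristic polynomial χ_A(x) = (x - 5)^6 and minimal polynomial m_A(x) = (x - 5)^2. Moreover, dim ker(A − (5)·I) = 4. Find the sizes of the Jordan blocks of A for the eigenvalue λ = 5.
Block sizes for λ = 5: [2, 2, 1, 1]

Step 1 — from the characteristic polynomial, algebraic multiplicity of λ = 5 is 6. From dim ker(A − (5)·I) = 4, there are exactly 4 Jordan blocks for λ = 5.
Step 2 — from the minimal polynomial, the factor (x − 5)^2 tells us the largest block for λ = 5 has size 2.
Step 3 — with total size 6, 4 blocks, and largest block 2, the block sizes (in nonincreasing order) are [2, 2, 1, 1].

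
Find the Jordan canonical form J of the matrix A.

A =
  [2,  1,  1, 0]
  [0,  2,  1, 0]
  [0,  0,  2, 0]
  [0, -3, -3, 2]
J_3(2) ⊕ J_1(2)

The characteristic polynomial is
  det(x·I − A) = x^4 - 8*x^3 + 24*x^2 - 32*x + 16 = (x - 2)^4

Eigenvalues and multiplicities (the geometric multiplicity of λ is n − rank(A − λI), which equals the number of Jordan blocks for λ):
  λ = 2: algebraic multiplicity = 4, geometric multiplicity = 2

Determining the block sizes for each eigenvalue:
  λ = 2: with am = 4 and gm = 2, the partition is not yet determined (e.g. several partitions of 4 into 2 parts exist). Let N = A − (2)·I. Computing rank(N^1) = 2, rank(N^2) = 1, rank(N^3) = 0; the number of blocks of size ≥ j is rank(N^{j−1}) − rank(N^j), giving [2, 1, 1]. So we have 1 block(s) of size 3, 1 block(s) of size 1 → block sizes [3, 1]

Assembling the blocks gives a Jordan form
J =
  [2, 1, 0, 0]
  [0, 2, 1, 0]
  [0, 0, 2, 0]
  [0, 0, 0, 2]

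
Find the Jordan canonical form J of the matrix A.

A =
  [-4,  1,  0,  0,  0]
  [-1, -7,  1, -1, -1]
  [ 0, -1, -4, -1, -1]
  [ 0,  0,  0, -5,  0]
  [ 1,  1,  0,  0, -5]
J_3(-5) ⊕ J_1(-5) ⊕ J_1(-5)

The characteristic polynomial is
  det(x·I − A) = x^5 + 25*x^4 + 250*x^3 + 1250*x^2 + 3125*x + 3125 = (x + 5)^5

Eigenvalues and multiplicities (the geometric multiplicity of λ is n − rank(A − λI), which equals the number of Jordan blocks for λ):
  λ = -5: algebraic multiplicity = 5, geometric multiplicity = 3

Determining the block sizes for each eigenvalue:
  λ = -5: with am = 5 and gm = 3, the partition is not yet determined (e.g. several partitions of 5 into 3 parts exist). Let N = A − (-5)·I. Computing rank(N^1) = 2, rank(N^2) = 1, rank(N^3) = 0; the number of blocks of size ≥ j is rank(N^{j−1}) − rank(N^j), giving [3, 1, 1]. So we have 1 block(s) of size 3, 2 block(s) of size 1 → block sizes [3, 1, 1]

Assembling the blocks gives a Jordan form
J =
  [-5,  1,  0,  0,  0]
  [ 0, -5,  1,  0,  0]
  [ 0,  0, -5,  0,  0]
  [ 0,  0,  0, -5,  0]
  [ 0,  0,  0,  0, -5]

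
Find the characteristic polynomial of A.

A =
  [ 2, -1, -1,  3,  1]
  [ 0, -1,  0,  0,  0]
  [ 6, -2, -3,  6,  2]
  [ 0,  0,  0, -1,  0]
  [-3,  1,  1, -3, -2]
x^5 + 5*x^4 + 10*x^3 + 10*x^2 + 5*x + 1

Expanding det(x·I − A) (e.g. by cofactor expansion or by noting that A is similar to its Jordan form J, which has the same characteristic polynomial as A) gives
  χ_A(x) = x^5 + 5*x^4 + 10*x^3 + 10*x^2 + 5*x + 1
which factors as (x + 1)^5. The eigenvalues (with algebraic multiplicities) are λ = -1 with multiplicity 5.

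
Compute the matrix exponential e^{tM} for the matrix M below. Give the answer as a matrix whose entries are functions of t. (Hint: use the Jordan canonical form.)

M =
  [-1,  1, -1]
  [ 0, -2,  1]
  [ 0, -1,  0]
e^{tM} =
  [exp(-t), t*exp(-t), -t*exp(-t)]
  [0, -t*exp(-t) + exp(-t), t*exp(-t)]
  [0, -t*exp(-t), t*exp(-t) + exp(-t)]

Strategy: write M = P · J · P⁻¹ where J is a Jordan canonical form, so e^{tM} = P · e^{tJ} · P⁻¹, and e^{tJ} can be computed block-by-block.

M has Jordan form
J =
  [-1,  1,  0]
  [ 0, -1,  0]
  [ 0,  0, -1]
(up to reordering of blocks).

Per-block formulas:
  For a 2×2 Jordan block J_2(-1): exp(t · J_2(-1)) = e^(-1t)·(I + t·N), where N is the 2×2 nilpotent shift.
  For a 1×1 block at λ = -1: exp(t · [-1]) = [e^(-1t)].

After assembling e^{tJ} and conjugating by P, we get:

e^{tM} =
  [exp(-t), t*exp(-t), -t*exp(-t)]
  [0, -t*exp(-t) + exp(-t), t*exp(-t)]
  [0, -t*exp(-t), t*exp(-t) + exp(-t)]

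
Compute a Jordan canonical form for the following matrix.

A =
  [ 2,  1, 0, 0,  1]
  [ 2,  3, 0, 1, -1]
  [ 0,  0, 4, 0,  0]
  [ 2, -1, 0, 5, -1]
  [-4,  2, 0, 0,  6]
J_3(4) ⊕ J_1(4) ⊕ J_1(4)

The characteristic polynomial is
  det(x·I − A) = x^5 - 20*x^4 + 160*x^3 - 640*x^2 + 1280*x - 1024 = (x - 4)^5

Eigenvalues and multiplicities (the geometric multiplicity of λ is n − rank(A − λI), which equals the number of Jordan blocks for λ):
  λ = 4: algebraic multiplicity = 5, geometric multiplicity = 3

Determining the block sizes for each eigenvalue:
  λ = 4: with am = 5 and gm = 3, the partition is not yet determined (e.g. several partitions of 5 into 3 parts exist). Let N = A − (4)·I. Computing rank(N^1) = 2, rank(N^2) = 1, rank(N^3) = 0; the number of blocks of size ≥ j is rank(N^{j−1}) − rank(N^j), giving [3, 1, 1]. So we have 1 block(s) of size 3, 2 block(s) of size 1 → block sizes [3, 1, 1]

Assembling the blocks gives a Jordan form
J =
  [4, 1, 0, 0, 0]
  [0, 4, 1, 0, 0]
  [0, 0, 4, 0, 0]
  [0, 0, 0, 4, 0]
  [0, 0, 0, 0, 4]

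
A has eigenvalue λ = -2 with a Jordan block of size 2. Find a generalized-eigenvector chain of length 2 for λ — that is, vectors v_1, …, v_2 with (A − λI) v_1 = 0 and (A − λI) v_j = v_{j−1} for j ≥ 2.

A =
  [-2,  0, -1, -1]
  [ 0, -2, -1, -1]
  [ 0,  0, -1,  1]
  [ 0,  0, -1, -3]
A Jordan chain for λ = -2 of length 2:
v_1 = (-1, -1, 1, -1)ᵀ
v_2 = (0, 0, 1, 0)ᵀ

Let N = A − (-2)·I. We want v_2 with N^2 v_2 = 0 but N^1 v_2 ≠ 0; then v_{j-1} := N · v_j for j = 2, …, 2.

Pick v_2 = (0, 0, 1, 0)ᵀ.
Then v_1 = N · v_2 = (-1, -1, 1, -1)ᵀ.

Sanity check: (A − (-2)·I) v_1 = (0, 0, 0, 0)ᵀ = 0. ✓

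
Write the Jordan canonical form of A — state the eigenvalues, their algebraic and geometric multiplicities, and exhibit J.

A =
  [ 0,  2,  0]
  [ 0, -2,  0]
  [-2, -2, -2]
J_1(-2) ⊕ J_1(-2) ⊕ J_1(0)

The characteristic polynomial is
  det(x·I − A) = x^3 + 4*x^2 + 4*x = x*(x + 2)^2

Eigenvalues and multiplicities (the geometric multiplicity of λ is n − rank(A − λI), which equals the number of Jordan blocks for λ):
  λ = -2: algebraic multiplicity = 2, geometric multiplicity = 2
  λ = 0: algebraic multiplicity = 1, geometric multiplicity = 1

Determining the block sizes for each eigenvalue:
  λ = -2: gm = am = 2, so every block has size 1 → block sizes [1, 1]
  λ = 0: one block (gm = 1), so the single block has size am = 1 → block sizes [1]

Assembling the blocks gives a Jordan form
J =
  [-2,  0, 0]
  [ 0, -2, 0]
  [ 0,  0, 0]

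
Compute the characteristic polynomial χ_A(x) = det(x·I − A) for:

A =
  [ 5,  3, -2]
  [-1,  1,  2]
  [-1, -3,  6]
x^3 - 12*x^2 + 48*x - 64

Expanding det(x·I − A) (e.g. by cofactor expansion or by noting that A is similar to its Jordan form J, which has the same characteristic polynomial as A) gives
  χ_A(x) = x^3 - 12*x^2 + 48*x - 64
which factors as (x - 4)^3. The eigenvalues (with algebraic multiplicities) are λ = 4 with multiplicity 3.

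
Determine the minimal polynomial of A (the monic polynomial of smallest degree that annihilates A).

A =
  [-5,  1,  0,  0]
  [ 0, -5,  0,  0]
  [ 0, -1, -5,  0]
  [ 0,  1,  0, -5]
x^2 + 10*x + 25

The characteristic polynomial is χ_A(x) = (x + 5)^4, so the eigenvalues are known. The minimal polynomial is
  m_A(x) = Π_λ (x − λ)^{k_λ}
where k_λ is the size of the *largest* Jordan block for λ (equivalently, the smallest k with (A − λI)^k v = 0 for every generalised eigenvector v of λ).

  λ = -5: largest Jordan block has size 2, contributing (x + 5)^2

So m_A(x) = (x + 5)^2 = x^2 + 10*x + 25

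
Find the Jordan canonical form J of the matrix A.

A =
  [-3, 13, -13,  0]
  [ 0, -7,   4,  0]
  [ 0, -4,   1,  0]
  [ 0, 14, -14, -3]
J_2(-3) ⊕ J_1(-3) ⊕ J_1(-3)

The characteristic polynomial is
  det(x·I − A) = x^4 + 12*x^3 + 54*x^2 + 108*x + 81 = (x + 3)^4

Eigenvalues and multiplicities (the geometric multiplicity of λ is n − rank(A − λI), which equals the number of Jordan blocks for λ):
  λ = -3: algebraic multiplicity = 4, geometric multiplicity = 3

Determining the block sizes for each eigenvalue:
  λ = -3: 3 blocks summing to 4 forces exactly one block of size 2 and the rest size 1 → block sizes [2, 1, 1]

Assembling the blocks gives a Jordan form
J =
  [-3,  1,  0,  0]
  [ 0, -3,  0,  0]
  [ 0,  0, -3,  0]
  [ 0,  0,  0, -3]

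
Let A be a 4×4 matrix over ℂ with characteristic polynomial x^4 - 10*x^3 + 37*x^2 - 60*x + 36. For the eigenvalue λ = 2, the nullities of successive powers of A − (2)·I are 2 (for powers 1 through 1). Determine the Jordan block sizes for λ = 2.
Block sizes for λ = 2: [1, 1]

From the dimensions of kernels of powers, the number of Jordan blocks of size at least j is d_j − d_{j−1} where d_j = dim ker(N^j) (with d_0 = 0). Computing the differences gives [2].
The number of blocks of size exactly k is (#blocks of size ≥ k) − (#blocks of size ≥ k + 1), so the partition is: 2 block(s) of size 1.
In nonincreasing order the block sizes are [1, 1].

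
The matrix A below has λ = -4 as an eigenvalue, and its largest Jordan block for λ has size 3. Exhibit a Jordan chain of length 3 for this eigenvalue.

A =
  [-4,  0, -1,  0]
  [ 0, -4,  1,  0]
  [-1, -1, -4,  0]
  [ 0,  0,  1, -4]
A Jordan chain for λ = -4 of length 3:
v_1 = (1, -1, 0, -1)ᵀ
v_2 = (0, 0, -1, 0)ᵀ
v_3 = (1, 0, 0, 0)ᵀ

Let N = A − (-4)·I. We want v_3 with N^3 v_3 = 0 but N^2 v_3 ≠ 0; then v_{j-1} := N · v_j for j = 3, …, 2.

Pick v_3 = (1, 0, 0, 0)ᵀ.
Then v_2 = N · v_3 = (0, 0, -1, 0)ᵀ.
Then v_1 = N · v_2 = (1, -1, 0, -1)ᵀ.

Sanity check: (A − (-4)·I) v_1 = (0, 0, 0, 0)ᵀ = 0. ✓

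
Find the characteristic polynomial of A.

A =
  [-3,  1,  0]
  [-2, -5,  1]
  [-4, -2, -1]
x^3 + 9*x^2 + 27*x + 27

Expanding det(x·I − A) (e.g. by cofactor expansion or by noting that A is similar to its Jordan form J, which has the same characteristic polynomial as A) gives
  χ_A(x) = x^3 + 9*x^2 + 27*x + 27
which factors as (x + 3)^3. The eigenvalues (with algebraic multiplicities) are λ = -3 with multiplicity 3.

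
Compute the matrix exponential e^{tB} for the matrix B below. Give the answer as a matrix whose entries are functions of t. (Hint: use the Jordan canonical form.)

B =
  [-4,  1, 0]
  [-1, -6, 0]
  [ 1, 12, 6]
e^{tB} =
  [t*exp(-5*t) + exp(-5*t), t*exp(-5*t), 0]
  [-t*exp(-5*t), -t*exp(-5*t) + exp(-5*t), 0]
  [t*exp(-5*t), t*exp(-5*t) + exp(6*t) - exp(-5*t), exp(6*t)]

Strategy: write B = P · J · P⁻¹ where J is a Jordan canonical form, so e^{tB} = P · e^{tJ} · P⁻¹, and e^{tJ} can be computed block-by-block.

B has Jordan form
J =
  [-5,  1, 0]
  [ 0, -5, 0]
  [ 0,  0, 6]
(up to reordering of blocks).

Per-block formulas:
  For a 1×1 block at λ = 6: exp(t · [6]) = [e^(6t)].
  For a 2×2 Jordan block J_2(-5): exp(t · J_2(-5)) = e^(-5t)·(I + t·N), where N is the 2×2 nilpotent shift.

After assembling e^{tJ} and conjugating by P, we get:

e^{tB} =
  [t*exp(-5*t) + exp(-5*t), t*exp(-5*t), 0]
  [-t*exp(-5*t), -t*exp(-5*t) + exp(-5*t), 0]
  [t*exp(-5*t), t*exp(-5*t) + exp(6*t) - exp(-5*t), exp(6*t)]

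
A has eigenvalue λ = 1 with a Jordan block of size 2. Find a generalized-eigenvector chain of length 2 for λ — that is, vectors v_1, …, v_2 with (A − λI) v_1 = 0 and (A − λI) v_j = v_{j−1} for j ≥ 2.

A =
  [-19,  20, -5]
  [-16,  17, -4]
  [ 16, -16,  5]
A Jordan chain for λ = 1 of length 2:
v_1 = (-20, -16, 16)ᵀ
v_2 = (1, 0, 0)ᵀ

Let N = A − (1)·I. We want v_2 with N^2 v_2 = 0 but N^1 v_2 ≠ 0; then v_{j-1} := N · v_j for j = 2, …, 2.

Pick v_2 = (1, 0, 0)ᵀ.
Then v_1 = N · v_2 = (-20, -16, 16)ᵀ.

Sanity check: (A − (1)·I) v_1 = (0, 0, 0)ᵀ = 0. ✓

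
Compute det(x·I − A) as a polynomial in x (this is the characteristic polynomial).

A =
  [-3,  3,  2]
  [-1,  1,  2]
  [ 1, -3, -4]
x^3 + 6*x^2 + 12*x + 8

Expanding det(x·I − A) (e.g. by cofactor expansion or by noting that A is similar to its Jordan form J, which has the same characteristic polynomial as A) gives
  χ_A(x) = x^3 + 6*x^2 + 12*x + 8
which factors as (x + 2)^3. The eigenvalues (with algebraic multiplicities) are λ = -2 with multiplicity 3.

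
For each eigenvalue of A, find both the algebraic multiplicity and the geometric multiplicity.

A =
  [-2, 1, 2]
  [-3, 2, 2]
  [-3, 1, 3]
λ = 1: alg = 3, geom = 2

Step 1 — factor the characteristic polynomial to read off the algebraic multiplicities:
  χ_A(x) = (x - 1)^3

Step 2 — compute geometric multiplicities via the rank-nullity identity g(λ) = n − rank(A − λI):
  rank(A − (1)·I) = 1, so dim ker(A − (1)·I) = n − 1 = 2

Summary:
  λ = 1: algebraic multiplicity = 3, geometric multiplicity = 2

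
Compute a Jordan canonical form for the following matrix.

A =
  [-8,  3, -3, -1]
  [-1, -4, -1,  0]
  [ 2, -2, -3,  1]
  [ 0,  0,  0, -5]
J_2(-5) ⊕ J_2(-5)

The characteristic polynomial is
  det(x·I − A) = x^4 + 20*x^3 + 150*x^2 + 500*x + 625 = (x + 5)^4

Eigenvalues and multiplicities (the geometric multiplicity of λ is n − rank(A − λI), which equals the number of Jordan blocks for λ):
  λ = -5: algebraic multiplicity = 4, geometric multiplicity = 2

Determining the block sizes for each eigenvalue:
  λ = -5: with am = 4 and gm = 2, the partition is not yet determined (e.g. several partitions of 4 into 2 parts exist). Let N = A − (-5)·I. Computing rank(N^1) = 2, rank(N^2) = 0; the number of blocks of size ≥ j is rank(N^{j−1}) − rank(N^j), giving [2, 2]. So we have 2 block(s) of size 2 → block sizes [2, 2]

Assembling the blocks gives a Jordan form
J =
  [-5,  1,  0,  0]
  [ 0, -5,  0,  0]
  [ 0,  0, -5,  1]
  [ 0,  0,  0, -5]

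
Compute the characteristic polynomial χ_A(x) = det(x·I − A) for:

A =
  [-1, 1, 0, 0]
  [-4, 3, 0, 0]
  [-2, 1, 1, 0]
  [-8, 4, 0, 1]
x^4 - 4*x^3 + 6*x^2 - 4*x + 1

Expanding det(x·I − A) (e.g. by cofactor expansion or by noting that A is similar to its Jordan form J, which has the same characteristic polynomial as A) gives
  χ_A(x) = x^4 - 4*x^3 + 6*x^2 - 4*x + 1
which factors as (x - 1)^4. The eigenvalues (with algebraic multiplicities) are λ = 1 with multiplicity 4.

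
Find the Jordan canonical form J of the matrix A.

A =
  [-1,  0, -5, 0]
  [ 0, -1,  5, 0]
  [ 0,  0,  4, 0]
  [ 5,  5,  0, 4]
J_1(-1) ⊕ J_1(-1) ⊕ J_1(4) ⊕ J_1(4)

The characteristic polynomial is
  det(x·I − A) = x^4 - 6*x^3 + x^2 + 24*x + 16 = (x - 4)^2*(x + 1)^2

Eigenvalues and multiplicities (the geometric multiplicity of λ is n − rank(A − λI), which equals the number of Jordan blocks for λ):
  λ = -1: algebraic multiplicity = 2, geometric multiplicity = 2
  λ = 4: algebraic multiplicity = 2, geometric multiplicity = 2

Determining the block sizes for each eigenvalue:
  λ = -1: gm = am = 2, so every block has size 1 → block sizes [1, 1]
  λ = 4: gm = am = 2, so every block has size 1 → block sizes [1, 1]

Assembling the blocks gives a Jordan form
J =
  [-1,  0, 0, 0]
  [ 0, -1, 0, 0]
  [ 0,  0, 4, 0]
  [ 0,  0, 0, 4]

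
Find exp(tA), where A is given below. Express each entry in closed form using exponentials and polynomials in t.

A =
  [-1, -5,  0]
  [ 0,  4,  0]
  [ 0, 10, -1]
e^{tA} =
  [exp(-t), -exp(4*t) + exp(-t), 0]
  [0, exp(4*t), 0]
  [0, 2*exp(4*t) - 2*exp(-t), exp(-t)]

Strategy: write A = P · J · P⁻¹ where J is a Jordan canonical form, so e^{tA} = P · e^{tJ} · P⁻¹, and e^{tJ} can be computed block-by-block.

A has Jordan form
J =
  [-1,  0, 0]
  [ 0, -1, 0]
  [ 0,  0, 4]
(up to reordering of blocks).

Per-block formulas:
  For a 1×1 block at λ = -1: exp(t · [-1]) = [e^(-1t)].
  For a 1×1 block at λ = 4: exp(t · [4]) = [e^(4t)].

After assembling e^{tJ} and conjugating by P, we get:

e^{tA} =
  [exp(-t), -exp(4*t) + exp(-t), 0]
  [0, exp(4*t), 0]
  [0, 2*exp(4*t) - 2*exp(-t), exp(-t)]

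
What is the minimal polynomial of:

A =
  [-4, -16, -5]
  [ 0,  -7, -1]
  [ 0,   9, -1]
x^3 + 12*x^2 + 48*x + 64

The characteristic polynomial is χ_A(x) = (x + 4)^3, so the eigenvalues are known. The minimal polynomial is
  m_A(x) = Π_λ (x − λ)^{k_λ}
where k_λ is the size of the *largest* Jordan block for λ (equivalently, the smallest k with (A − λI)^k v = 0 for every generalised eigenvector v of λ).

  λ = -4: largest Jordan block has size 3, contributing (x + 4)^3

So m_A(x) = (x + 4)^3 = x^3 + 12*x^2 + 48*x + 64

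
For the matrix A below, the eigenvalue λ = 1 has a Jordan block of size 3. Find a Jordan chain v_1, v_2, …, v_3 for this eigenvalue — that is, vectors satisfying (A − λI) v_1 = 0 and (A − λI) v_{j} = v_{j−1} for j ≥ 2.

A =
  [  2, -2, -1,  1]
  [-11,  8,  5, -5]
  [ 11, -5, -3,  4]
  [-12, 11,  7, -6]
A Jordan chain for λ = 1 of length 3:
v_1 = (0, 0, -5, -5)ᵀ
v_2 = (-5, 10, -4, 21)ᵀ
v_3 = (1, 3, 0, 0)ᵀ

Let N = A − (1)·I. We want v_3 with N^3 v_3 = 0 but N^2 v_3 ≠ 0; then v_{j-1} := N · v_j for j = 3, …, 2.

Pick v_3 = (1, 3, 0, 0)ᵀ.
Then v_2 = N · v_3 = (-5, 10, -4, 21)ᵀ.
Then v_1 = N · v_2 = (0, 0, -5, -5)ᵀ.

Sanity check: (A − (1)·I) v_1 = (0, 0, 0, 0)ᵀ = 0. ✓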